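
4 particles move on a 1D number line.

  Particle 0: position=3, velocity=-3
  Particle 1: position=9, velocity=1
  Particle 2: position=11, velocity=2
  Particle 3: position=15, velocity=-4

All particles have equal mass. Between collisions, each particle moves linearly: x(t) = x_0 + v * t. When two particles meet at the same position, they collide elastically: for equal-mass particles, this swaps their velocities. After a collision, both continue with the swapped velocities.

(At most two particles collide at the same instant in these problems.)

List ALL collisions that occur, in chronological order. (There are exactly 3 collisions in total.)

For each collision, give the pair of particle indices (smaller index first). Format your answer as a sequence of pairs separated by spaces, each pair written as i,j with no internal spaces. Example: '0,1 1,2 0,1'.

Answer: 2,3 1,2 0,1

Derivation:
Collision at t=2/3: particles 2 and 3 swap velocities; positions: p0=1 p1=29/3 p2=37/3 p3=37/3; velocities now: v0=-3 v1=1 v2=-4 v3=2
Collision at t=6/5: particles 1 and 2 swap velocities; positions: p0=-3/5 p1=51/5 p2=51/5 p3=67/5; velocities now: v0=-3 v1=-4 v2=1 v3=2
Collision at t=12: particles 0 and 1 swap velocities; positions: p0=-33 p1=-33 p2=21 p3=35; velocities now: v0=-4 v1=-3 v2=1 v3=2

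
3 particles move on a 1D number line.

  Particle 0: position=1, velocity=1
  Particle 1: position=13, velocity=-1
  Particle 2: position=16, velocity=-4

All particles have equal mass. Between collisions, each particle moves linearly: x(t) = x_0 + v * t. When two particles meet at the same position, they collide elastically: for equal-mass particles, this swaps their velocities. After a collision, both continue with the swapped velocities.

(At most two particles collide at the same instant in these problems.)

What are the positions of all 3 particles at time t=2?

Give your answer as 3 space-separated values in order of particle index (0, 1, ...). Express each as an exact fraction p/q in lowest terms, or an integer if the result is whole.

Answer: 3 8 11

Derivation:
Collision at t=1: particles 1 and 2 swap velocities; positions: p0=2 p1=12 p2=12; velocities now: v0=1 v1=-4 v2=-1
Advance to t=2 (no further collisions before then); velocities: v0=1 v1=-4 v2=-1; positions = 3 8 11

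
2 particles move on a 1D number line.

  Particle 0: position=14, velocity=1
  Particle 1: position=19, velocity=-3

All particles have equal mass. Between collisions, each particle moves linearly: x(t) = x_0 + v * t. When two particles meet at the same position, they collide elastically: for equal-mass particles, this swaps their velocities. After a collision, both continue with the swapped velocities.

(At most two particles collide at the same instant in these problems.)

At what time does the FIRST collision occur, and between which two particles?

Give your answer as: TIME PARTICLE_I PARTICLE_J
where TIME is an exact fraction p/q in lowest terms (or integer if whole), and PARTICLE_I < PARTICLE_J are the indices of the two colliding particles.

Answer: 5/4 0 1

Derivation:
Pair (0,1): pos 14,19 vel 1,-3 -> gap=5, closing at 4/unit, collide at t=5/4
Earliest collision: t=5/4 between 0 and 1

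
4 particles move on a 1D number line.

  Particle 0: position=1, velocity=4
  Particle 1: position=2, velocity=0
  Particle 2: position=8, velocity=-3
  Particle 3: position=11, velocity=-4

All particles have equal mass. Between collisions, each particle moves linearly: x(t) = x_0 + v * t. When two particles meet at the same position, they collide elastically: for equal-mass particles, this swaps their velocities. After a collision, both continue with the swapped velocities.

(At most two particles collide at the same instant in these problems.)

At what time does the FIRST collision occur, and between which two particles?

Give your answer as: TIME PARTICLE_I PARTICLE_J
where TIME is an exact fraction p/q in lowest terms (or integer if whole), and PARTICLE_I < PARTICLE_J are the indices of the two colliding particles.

Answer: 1/4 0 1

Derivation:
Pair (0,1): pos 1,2 vel 4,0 -> gap=1, closing at 4/unit, collide at t=1/4
Pair (1,2): pos 2,8 vel 0,-3 -> gap=6, closing at 3/unit, collide at t=2
Pair (2,3): pos 8,11 vel -3,-4 -> gap=3, closing at 1/unit, collide at t=3
Earliest collision: t=1/4 between 0 and 1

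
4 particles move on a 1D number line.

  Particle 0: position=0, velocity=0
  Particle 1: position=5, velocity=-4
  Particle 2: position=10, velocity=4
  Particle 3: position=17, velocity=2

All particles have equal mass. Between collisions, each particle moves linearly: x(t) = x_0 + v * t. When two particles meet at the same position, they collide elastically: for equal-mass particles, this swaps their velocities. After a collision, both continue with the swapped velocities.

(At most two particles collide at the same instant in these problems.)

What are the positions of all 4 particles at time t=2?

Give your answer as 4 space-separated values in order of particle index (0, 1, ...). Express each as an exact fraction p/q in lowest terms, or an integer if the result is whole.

Answer: -3 0 18 21

Derivation:
Collision at t=5/4: particles 0 and 1 swap velocities; positions: p0=0 p1=0 p2=15 p3=39/2; velocities now: v0=-4 v1=0 v2=4 v3=2
Advance to t=2 (no further collisions before then); velocities: v0=-4 v1=0 v2=4 v3=2; positions = -3 0 18 21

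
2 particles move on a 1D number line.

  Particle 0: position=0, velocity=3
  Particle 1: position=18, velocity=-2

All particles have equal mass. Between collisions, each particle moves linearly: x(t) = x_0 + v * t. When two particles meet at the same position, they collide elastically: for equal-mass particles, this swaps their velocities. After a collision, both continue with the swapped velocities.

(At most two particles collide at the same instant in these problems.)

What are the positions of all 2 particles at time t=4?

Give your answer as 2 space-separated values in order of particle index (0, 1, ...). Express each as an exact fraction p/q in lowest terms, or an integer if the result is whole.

Collision at t=18/5: particles 0 and 1 swap velocities; positions: p0=54/5 p1=54/5; velocities now: v0=-2 v1=3
Advance to t=4 (no further collisions before then); velocities: v0=-2 v1=3; positions = 10 12

Answer: 10 12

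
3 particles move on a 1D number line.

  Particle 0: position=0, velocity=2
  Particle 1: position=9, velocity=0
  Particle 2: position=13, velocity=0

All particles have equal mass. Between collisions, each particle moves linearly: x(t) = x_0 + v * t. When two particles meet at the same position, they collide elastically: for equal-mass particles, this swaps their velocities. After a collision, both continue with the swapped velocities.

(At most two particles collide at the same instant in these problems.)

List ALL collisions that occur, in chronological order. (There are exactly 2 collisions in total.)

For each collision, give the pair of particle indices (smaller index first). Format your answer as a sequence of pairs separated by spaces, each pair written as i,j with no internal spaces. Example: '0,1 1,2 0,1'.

Answer: 0,1 1,2

Derivation:
Collision at t=9/2: particles 0 and 1 swap velocities; positions: p0=9 p1=9 p2=13; velocities now: v0=0 v1=2 v2=0
Collision at t=13/2: particles 1 and 2 swap velocities; positions: p0=9 p1=13 p2=13; velocities now: v0=0 v1=0 v2=2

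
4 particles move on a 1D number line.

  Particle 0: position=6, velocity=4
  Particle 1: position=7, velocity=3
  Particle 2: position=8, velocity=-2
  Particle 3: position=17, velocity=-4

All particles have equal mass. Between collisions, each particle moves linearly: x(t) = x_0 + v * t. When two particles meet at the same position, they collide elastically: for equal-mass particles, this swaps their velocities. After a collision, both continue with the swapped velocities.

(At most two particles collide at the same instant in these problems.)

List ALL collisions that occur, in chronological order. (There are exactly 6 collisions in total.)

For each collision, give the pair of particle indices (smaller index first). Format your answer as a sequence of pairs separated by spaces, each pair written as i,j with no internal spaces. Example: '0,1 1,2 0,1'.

Answer: 1,2 0,1 1,2 2,3 1,2 0,1

Derivation:
Collision at t=1/5: particles 1 and 2 swap velocities; positions: p0=34/5 p1=38/5 p2=38/5 p3=81/5; velocities now: v0=4 v1=-2 v2=3 v3=-4
Collision at t=1/3: particles 0 and 1 swap velocities; positions: p0=22/3 p1=22/3 p2=8 p3=47/3; velocities now: v0=-2 v1=4 v2=3 v3=-4
Collision at t=1: particles 1 and 2 swap velocities; positions: p0=6 p1=10 p2=10 p3=13; velocities now: v0=-2 v1=3 v2=4 v3=-4
Collision at t=11/8: particles 2 and 3 swap velocities; positions: p0=21/4 p1=89/8 p2=23/2 p3=23/2; velocities now: v0=-2 v1=3 v2=-4 v3=4
Collision at t=10/7: particles 1 and 2 swap velocities; positions: p0=36/7 p1=79/7 p2=79/7 p3=82/7; velocities now: v0=-2 v1=-4 v2=3 v3=4
Collision at t=9/2: particles 0 and 1 swap velocities; positions: p0=-1 p1=-1 p2=41/2 p3=24; velocities now: v0=-4 v1=-2 v2=3 v3=4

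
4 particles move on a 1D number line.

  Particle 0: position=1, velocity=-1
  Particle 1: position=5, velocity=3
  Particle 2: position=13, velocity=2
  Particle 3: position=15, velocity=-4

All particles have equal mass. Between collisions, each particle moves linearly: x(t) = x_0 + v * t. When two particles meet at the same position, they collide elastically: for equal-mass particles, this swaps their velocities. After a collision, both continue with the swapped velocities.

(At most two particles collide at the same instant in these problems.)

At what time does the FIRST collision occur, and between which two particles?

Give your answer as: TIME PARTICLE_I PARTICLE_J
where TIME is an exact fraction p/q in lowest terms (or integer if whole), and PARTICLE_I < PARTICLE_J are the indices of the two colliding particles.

Pair (0,1): pos 1,5 vel -1,3 -> not approaching (rel speed -4 <= 0)
Pair (1,2): pos 5,13 vel 3,2 -> gap=8, closing at 1/unit, collide at t=8
Pair (2,3): pos 13,15 vel 2,-4 -> gap=2, closing at 6/unit, collide at t=1/3
Earliest collision: t=1/3 between 2 and 3

Answer: 1/3 2 3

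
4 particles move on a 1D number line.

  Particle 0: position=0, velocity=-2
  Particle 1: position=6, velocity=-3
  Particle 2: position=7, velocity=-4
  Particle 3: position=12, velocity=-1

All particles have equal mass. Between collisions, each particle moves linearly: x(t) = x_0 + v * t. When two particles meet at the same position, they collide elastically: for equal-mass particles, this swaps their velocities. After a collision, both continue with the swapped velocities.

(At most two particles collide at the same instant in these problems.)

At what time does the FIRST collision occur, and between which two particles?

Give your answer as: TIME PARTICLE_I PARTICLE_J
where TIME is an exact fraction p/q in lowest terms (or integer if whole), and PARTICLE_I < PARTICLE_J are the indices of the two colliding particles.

Pair (0,1): pos 0,6 vel -2,-3 -> gap=6, closing at 1/unit, collide at t=6
Pair (1,2): pos 6,7 vel -3,-4 -> gap=1, closing at 1/unit, collide at t=1
Pair (2,3): pos 7,12 vel -4,-1 -> not approaching (rel speed -3 <= 0)
Earliest collision: t=1 between 1 and 2

Answer: 1 1 2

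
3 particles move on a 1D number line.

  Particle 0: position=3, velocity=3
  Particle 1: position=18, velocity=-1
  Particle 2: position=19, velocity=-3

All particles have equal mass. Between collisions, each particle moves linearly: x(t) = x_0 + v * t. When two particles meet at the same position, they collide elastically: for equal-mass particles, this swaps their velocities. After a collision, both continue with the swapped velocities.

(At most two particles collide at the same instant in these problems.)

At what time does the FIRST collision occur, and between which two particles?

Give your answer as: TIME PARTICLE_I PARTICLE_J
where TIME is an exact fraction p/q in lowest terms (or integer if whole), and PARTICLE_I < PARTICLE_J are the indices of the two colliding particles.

Answer: 1/2 1 2

Derivation:
Pair (0,1): pos 3,18 vel 3,-1 -> gap=15, closing at 4/unit, collide at t=15/4
Pair (1,2): pos 18,19 vel -1,-3 -> gap=1, closing at 2/unit, collide at t=1/2
Earliest collision: t=1/2 between 1 and 2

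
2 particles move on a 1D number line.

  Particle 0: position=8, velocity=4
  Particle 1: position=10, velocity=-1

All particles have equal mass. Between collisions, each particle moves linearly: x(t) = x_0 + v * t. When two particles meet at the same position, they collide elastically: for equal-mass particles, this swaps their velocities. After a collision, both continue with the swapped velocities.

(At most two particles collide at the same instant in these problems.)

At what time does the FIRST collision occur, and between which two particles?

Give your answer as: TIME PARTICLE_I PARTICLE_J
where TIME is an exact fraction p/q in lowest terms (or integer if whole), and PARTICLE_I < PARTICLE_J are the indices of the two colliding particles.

Answer: 2/5 0 1

Derivation:
Pair (0,1): pos 8,10 vel 4,-1 -> gap=2, closing at 5/unit, collide at t=2/5
Earliest collision: t=2/5 between 0 and 1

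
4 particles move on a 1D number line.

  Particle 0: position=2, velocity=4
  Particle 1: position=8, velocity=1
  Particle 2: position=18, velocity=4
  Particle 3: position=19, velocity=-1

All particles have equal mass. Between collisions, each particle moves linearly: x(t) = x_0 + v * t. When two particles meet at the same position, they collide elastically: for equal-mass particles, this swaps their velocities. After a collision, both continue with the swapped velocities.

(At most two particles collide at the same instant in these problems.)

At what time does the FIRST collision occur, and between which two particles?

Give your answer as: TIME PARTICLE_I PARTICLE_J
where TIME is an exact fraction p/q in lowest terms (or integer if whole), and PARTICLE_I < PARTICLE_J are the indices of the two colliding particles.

Answer: 1/5 2 3

Derivation:
Pair (0,1): pos 2,8 vel 4,1 -> gap=6, closing at 3/unit, collide at t=2
Pair (1,2): pos 8,18 vel 1,4 -> not approaching (rel speed -3 <= 0)
Pair (2,3): pos 18,19 vel 4,-1 -> gap=1, closing at 5/unit, collide at t=1/5
Earliest collision: t=1/5 between 2 and 3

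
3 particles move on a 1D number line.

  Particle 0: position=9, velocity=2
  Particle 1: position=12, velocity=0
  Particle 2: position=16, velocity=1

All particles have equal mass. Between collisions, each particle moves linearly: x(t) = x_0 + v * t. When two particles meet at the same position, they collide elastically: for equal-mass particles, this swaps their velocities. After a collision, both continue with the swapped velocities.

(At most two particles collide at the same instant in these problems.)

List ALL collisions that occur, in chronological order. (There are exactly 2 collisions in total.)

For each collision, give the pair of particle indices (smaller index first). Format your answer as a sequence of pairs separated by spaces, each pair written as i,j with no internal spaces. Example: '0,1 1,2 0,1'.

Answer: 0,1 1,2

Derivation:
Collision at t=3/2: particles 0 and 1 swap velocities; positions: p0=12 p1=12 p2=35/2; velocities now: v0=0 v1=2 v2=1
Collision at t=7: particles 1 and 2 swap velocities; positions: p0=12 p1=23 p2=23; velocities now: v0=0 v1=1 v2=2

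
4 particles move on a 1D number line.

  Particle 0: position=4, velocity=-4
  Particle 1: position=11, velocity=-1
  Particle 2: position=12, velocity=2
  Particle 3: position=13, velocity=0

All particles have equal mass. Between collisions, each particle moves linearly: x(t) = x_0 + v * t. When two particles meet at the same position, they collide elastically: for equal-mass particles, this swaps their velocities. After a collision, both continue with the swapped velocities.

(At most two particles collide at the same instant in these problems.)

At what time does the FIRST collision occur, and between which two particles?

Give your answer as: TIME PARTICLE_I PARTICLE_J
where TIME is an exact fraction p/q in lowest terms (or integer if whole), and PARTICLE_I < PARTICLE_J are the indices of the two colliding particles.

Answer: 1/2 2 3

Derivation:
Pair (0,1): pos 4,11 vel -4,-1 -> not approaching (rel speed -3 <= 0)
Pair (1,2): pos 11,12 vel -1,2 -> not approaching (rel speed -3 <= 0)
Pair (2,3): pos 12,13 vel 2,0 -> gap=1, closing at 2/unit, collide at t=1/2
Earliest collision: t=1/2 between 2 and 3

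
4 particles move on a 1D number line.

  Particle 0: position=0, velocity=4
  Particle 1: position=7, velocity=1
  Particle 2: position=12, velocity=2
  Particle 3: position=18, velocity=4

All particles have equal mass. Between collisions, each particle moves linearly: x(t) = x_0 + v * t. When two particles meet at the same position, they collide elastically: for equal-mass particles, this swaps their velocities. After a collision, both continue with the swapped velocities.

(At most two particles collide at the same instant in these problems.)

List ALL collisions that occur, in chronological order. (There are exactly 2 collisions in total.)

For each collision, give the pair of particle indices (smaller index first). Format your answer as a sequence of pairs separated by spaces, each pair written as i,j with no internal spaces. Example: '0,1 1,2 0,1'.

Collision at t=7/3: particles 0 and 1 swap velocities; positions: p0=28/3 p1=28/3 p2=50/3 p3=82/3; velocities now: v0=1 v1=4 v2=2 v3=4
Collision at t=6: particles 1 and 2 swap velocities; positions: p0=13 p1=24 p2=24 p3=42; velocities now: v0=1 v1=2 v2=4 v3=4

Answer: 0,1 1,2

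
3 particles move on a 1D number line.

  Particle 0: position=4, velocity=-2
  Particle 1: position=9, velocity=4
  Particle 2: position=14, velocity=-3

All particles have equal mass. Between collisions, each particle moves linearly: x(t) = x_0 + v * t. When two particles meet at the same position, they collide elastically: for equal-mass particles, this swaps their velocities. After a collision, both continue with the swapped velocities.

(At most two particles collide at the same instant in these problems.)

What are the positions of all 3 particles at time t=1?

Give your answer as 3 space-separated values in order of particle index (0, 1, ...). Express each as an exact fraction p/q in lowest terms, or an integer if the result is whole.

Collision at t=5/7: particles 1 and 2 swap velocities; positions: p0=18/7 p1=83/7 p2=83/7; velocities now: v0=-2 v1=-3 v2=4
Advance to t=1 (no further collisions before then); velocities: v0=-2 v1=-3 v2=4; positions = 2 11 13

Answer: 2 11 13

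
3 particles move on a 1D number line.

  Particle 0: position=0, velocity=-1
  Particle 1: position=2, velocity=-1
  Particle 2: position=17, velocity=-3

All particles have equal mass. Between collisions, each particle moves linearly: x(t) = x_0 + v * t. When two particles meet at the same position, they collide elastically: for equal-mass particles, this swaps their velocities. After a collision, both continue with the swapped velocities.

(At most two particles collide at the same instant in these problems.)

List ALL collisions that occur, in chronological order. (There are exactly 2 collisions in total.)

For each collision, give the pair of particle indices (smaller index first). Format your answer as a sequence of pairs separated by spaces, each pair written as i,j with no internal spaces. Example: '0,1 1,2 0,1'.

Collision at t=15/2: particles 1 and 2 swap velocities; positions: p0=-15/2 p1=-11/2 p2=-11/2; velocities now: v0=-1 v1=-3 v2=-1
Collision at t=17/2: particles 0 and 1 swap velocities; positions: p0=-17/2 p1=-17/2 p2=-13/2; velocities now: v0=-3 v1=-1 v2=-1

Answer: 1,2 0,1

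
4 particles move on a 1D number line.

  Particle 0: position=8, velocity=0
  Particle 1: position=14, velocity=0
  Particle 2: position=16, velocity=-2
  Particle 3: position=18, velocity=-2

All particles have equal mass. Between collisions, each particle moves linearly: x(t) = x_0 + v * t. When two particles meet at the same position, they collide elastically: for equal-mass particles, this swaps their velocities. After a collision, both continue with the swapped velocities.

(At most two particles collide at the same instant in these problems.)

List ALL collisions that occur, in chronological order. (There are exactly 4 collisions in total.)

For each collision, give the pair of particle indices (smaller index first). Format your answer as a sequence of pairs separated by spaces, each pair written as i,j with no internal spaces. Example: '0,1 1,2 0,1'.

Collision at t=1: particles 1 and 2 swap velocities; positions: p0=8 p1=14 p2=14 p3=16; velocities now: v0=0 v1=-2 v2=0 v3=-2
Collision at t=2: particles 2 and 3 swap velocities; positions: p0=8 p1=12 p2=14 p3=14; velocities now: v0=0 v1=-2 v2=-2 v3=0
Collision at t=4: particles 0 and 1 swap velocities; positions: p0=8 p1=8 p2=10 p3=14; velocities now: v0=-2 v1=0 v2=-2 v3=0
Collision at t=5: particles 1 and 2 swap velocities; positions: p0=6 p1=8 p2=8 p3=14; velocities now: v0=-2 v1=-2 v2=0 v3=0

Answer: 1,2 2,3 0,1 1,2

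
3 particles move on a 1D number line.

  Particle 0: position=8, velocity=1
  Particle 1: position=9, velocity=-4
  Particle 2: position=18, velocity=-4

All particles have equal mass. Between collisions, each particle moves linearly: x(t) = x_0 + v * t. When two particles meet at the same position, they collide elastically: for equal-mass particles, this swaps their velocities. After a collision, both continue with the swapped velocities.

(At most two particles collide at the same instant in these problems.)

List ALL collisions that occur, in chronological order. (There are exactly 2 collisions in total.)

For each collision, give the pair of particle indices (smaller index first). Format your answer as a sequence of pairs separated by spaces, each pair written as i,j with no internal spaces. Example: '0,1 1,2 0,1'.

Collision at t=1/5: particles 0 and 1 swap velocities; positions: p0=41/5 p1=41/5 p2=86/5; velocities now: v0=-4 v1=1 v2=-4
Collision at t=2: particles 1 and 2 swap velocities; positions: p0=1 p1=10 p2=10; velocities now: v0=-4 v1=-4 v2=1

Answer: 0,1 1,2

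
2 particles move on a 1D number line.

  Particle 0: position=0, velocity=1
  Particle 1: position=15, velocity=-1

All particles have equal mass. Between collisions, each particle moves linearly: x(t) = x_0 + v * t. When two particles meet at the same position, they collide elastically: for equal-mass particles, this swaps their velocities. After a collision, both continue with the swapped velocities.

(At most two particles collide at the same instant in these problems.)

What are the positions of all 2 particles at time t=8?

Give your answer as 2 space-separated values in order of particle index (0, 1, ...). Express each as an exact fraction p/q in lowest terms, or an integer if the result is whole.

Collision at t=15/2: particles 0 and 1 swap velocities; positions: p0=15/2 p1=15/2; velocities now: v0=-1 v1=1
Advance to t=8 (no further collisions before then); velocities: v0=-1 v1=1; positions = 7 8

Answer: 7 8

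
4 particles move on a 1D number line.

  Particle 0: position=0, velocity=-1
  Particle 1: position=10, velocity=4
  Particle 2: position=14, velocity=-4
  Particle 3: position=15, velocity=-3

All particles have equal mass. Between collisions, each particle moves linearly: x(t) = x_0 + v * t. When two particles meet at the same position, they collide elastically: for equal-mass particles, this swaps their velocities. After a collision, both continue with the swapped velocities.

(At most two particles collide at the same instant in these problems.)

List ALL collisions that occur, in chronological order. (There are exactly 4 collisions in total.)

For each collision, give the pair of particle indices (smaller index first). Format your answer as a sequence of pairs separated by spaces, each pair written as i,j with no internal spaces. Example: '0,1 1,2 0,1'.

Collision at t=1/2: particles 1 and 2 swap velocities; positions: p0=-1/2 p1=12 p2=12 p3=27/2; velocities now: v0=-1 v1=-4 v2=4 v3=-3
Collision at t=5/7: particles 2 and 3 swap velocities; positions: p0=-5/7 p1=78/7 p2=90/7 p3=90/7; velocities now: v0=-1 v1=-4 v2=-3 v3=4
Collision at t=14/3: particles 0 and 1 swap velocities; positions: p0=-14/3 p1=-14/3 p2=1 p3=86/3; velocities now: v0=-4 v1=-1 v2=-3 v3=4
Collision at t=15/2: particles 1 and 2 swap velocities; positions: p0=-16 p1=-15/2 p2=-15/2 p3=40; velocities now: v0=-4 v1=-3 v2=-1 v3=4

Answer: 1,2 2,3 0,1 1,2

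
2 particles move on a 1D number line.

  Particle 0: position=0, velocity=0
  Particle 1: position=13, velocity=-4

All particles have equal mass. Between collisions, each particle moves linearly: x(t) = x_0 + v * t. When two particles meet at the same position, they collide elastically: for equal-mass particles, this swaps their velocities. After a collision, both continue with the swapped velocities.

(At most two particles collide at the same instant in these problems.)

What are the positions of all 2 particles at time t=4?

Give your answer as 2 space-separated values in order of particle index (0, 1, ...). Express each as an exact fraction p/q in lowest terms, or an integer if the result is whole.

Collision at t=13/4: particles 0 and 1 swap velocities; positions: p0=0 p1=0; velocities now: v0=-4 v1=0
Advance to t=4 (no further collisions before then); velocities: v0=-4 v1=0; positions = -3 0

Answer: -3 0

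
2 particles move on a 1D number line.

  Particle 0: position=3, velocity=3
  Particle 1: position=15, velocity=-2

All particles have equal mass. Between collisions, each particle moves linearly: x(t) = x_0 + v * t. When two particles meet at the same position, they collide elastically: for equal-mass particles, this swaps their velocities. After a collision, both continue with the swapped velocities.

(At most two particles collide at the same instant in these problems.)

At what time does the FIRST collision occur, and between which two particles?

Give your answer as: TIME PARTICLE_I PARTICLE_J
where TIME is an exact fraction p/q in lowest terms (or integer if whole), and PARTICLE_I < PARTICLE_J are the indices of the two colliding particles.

Pair (0,1): pos 3,15 vel 3,-2 -> gap=12, closing at 5/unit, collide at t=12/5
Earliest collision: t=12/5 between 0 and 1

Answer: 12/5 0 1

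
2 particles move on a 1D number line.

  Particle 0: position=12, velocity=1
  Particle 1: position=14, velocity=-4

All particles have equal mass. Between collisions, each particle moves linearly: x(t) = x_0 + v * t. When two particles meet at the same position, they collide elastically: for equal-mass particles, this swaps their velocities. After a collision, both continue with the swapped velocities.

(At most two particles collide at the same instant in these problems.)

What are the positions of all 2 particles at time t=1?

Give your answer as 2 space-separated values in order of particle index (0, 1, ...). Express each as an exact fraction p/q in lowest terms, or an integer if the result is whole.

Collision at t=2/5: particles 0 and 1 swap velocities; positions: p0=62/5 p1=62/5; velocities now: v0=-4 v1=1
Advance to t=1 (no further collisions before then); velocities: v0=-4 v1=1; positions = 10 13

Answer: 10 13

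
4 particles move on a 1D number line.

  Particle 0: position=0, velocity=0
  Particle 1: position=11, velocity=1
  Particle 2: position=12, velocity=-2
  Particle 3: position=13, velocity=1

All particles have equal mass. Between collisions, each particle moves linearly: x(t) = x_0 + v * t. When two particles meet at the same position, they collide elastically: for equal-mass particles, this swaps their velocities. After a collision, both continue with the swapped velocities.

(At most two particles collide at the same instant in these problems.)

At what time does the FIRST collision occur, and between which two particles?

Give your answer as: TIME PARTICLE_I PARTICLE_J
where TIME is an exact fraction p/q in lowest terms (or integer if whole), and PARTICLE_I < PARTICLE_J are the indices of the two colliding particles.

Answer: 1/3 1 2

Derivation:
Pair (0,1): pos 0,11 vel 0,1 -> not approaching (rel speed -1 <= 0)
Pair (1,2): pos 11,12 vel 1,-2 -> gap=1, closing at 3/unit, collide at t=1/3
Pair (2,3): pos 12,13 vel -2,1 -> not approaching (rel speed -3 <= 0)
Earliest collision: t=1/3 between 1 and 2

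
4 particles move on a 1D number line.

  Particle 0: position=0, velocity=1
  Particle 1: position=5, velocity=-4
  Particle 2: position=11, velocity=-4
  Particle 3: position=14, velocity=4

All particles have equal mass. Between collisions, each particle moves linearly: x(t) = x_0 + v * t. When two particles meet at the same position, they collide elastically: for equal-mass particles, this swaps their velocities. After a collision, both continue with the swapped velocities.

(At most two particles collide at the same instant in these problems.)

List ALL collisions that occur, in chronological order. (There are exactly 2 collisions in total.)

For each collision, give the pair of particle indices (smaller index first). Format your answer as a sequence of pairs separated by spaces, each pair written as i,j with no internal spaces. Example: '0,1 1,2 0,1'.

Collision at t=1: particles 0 and 1 swap velocities; positions: p0=1 p1=1 p2=7 p3=18; velocities now: v0=-4 v1=1 v2=-4 v3=4
Collision at t=11/5: particles 1 and 2 swap velocities; positions: p0=-19/5 p1=11/5 p2=11/5 p3=114/5; velocities now: v0=-4 v1=-4 v2=1 v3=4

Answer: 0,1 1,2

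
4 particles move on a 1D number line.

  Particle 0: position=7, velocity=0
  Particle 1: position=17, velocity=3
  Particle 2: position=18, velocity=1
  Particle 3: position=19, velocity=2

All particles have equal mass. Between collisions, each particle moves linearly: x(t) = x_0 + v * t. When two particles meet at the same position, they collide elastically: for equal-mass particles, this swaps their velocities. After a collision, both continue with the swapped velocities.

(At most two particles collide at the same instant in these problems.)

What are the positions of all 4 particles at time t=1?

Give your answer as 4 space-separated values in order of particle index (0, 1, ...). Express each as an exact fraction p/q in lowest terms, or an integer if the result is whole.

Collision at t=1/2: particles 1 and 2 swap velocities; positions: p0=7 p1=37/2 p2=37/2 p3=20; velocities now: v0=0 v1=1 v2=3 v3=2
Advance to t=1 (no further collisions before then); velocities: v0=0 v1=1 v2=3 v3=2; positions = 7 19 20 21

Answer: 7 19 20 21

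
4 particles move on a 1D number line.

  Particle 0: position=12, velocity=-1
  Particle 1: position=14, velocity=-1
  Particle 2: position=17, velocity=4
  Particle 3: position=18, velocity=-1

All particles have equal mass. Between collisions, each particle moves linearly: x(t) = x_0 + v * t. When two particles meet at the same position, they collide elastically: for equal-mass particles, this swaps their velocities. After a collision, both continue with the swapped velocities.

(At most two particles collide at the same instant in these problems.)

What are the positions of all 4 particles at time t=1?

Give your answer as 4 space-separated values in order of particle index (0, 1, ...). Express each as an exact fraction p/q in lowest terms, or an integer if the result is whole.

Answer: 11 13 17 21

Derivation:
Collision at t=1/5: particles 2 and 3 swap velocities; positions: p0=59/5 p1=69/5 p2=89/5 p3=89/5; velocities now: v0=-1 v1=-1 v2=-1 v3=4
Advance to t=1 (no further collisions before then); velocities: v0=-1 v1=-1 v2=-1 v3=4; positions = 11 13 17 21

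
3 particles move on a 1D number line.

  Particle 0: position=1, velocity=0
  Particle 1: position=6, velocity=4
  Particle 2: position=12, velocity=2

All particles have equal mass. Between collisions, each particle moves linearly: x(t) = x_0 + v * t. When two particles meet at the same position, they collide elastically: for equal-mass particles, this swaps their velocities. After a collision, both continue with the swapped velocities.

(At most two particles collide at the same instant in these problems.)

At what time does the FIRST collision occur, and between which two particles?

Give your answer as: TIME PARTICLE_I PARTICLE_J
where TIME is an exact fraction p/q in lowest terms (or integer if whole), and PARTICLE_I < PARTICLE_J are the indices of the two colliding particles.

Answer: 3 1 2

Derivation:
Pair (0,1): pos 1,6 vel 0,4 -> not approaching (rel speed -4 <= 0)
Pair (1,2): pos 6,12 vel 4,2 -> gap=6, closing at 2/unit, collide at t=3
Earliest collision: t=3 between 1 and 2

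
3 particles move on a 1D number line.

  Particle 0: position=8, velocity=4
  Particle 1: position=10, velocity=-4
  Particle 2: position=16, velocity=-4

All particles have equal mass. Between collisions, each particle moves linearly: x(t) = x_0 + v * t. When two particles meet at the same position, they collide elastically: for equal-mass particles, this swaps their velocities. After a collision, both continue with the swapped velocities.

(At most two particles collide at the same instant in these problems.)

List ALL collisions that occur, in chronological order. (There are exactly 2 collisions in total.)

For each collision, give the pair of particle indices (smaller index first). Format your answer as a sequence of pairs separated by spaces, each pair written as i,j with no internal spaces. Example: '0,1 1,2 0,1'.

Collision at t=1/4: particles 0 and 1 swap velocities; positions: p0=9 p1=9 p2=15; velocities now: v0=-4 v1=4 v2=-4
Collision at t=1: particles 1 and 2 swap velocities; positions: p0=6 p1=12 p2=12; velocities now: v0=-4 v1=-4 v2=4

Answer: 0,1 1,2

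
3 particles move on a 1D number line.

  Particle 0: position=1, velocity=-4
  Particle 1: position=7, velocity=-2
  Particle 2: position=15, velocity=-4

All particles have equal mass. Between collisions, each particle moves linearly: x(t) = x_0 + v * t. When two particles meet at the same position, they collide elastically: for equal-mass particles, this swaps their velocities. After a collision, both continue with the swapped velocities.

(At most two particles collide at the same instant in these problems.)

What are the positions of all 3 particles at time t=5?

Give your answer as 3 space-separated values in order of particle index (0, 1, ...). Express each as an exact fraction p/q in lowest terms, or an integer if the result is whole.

Answer: -19 -5 -3

Derivation:
Collision at t=4: particles 1 and 2 swap velocities; positions: p0=-15 p1=-1 p2=-1; velocities now: v0=-4 v1=-4 v2=-2
Advance to t=5 (no further collisions before then); velocities: v0=-4 v1=-4 v2=-2; positions = -19 -5 -3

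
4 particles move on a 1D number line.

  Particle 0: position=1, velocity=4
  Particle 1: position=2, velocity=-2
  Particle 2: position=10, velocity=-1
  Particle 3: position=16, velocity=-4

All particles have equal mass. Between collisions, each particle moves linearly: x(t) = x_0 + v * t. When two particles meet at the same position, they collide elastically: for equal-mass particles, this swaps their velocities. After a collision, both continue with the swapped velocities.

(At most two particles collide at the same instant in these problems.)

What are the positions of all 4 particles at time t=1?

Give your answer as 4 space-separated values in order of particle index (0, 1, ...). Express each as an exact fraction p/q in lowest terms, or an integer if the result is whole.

Answer: 0 5 9 12

Derivation:
Collision at t=1/6: particles 0 and 1 swap velocities; positions: p0=5/3 p1=5/3 p2=59/6 p3=46/3; velocities now: v0=-2 v1=4 v2=-1 v3=-4
Advance to t=1 (no further collisions before then); velocities: v0=-2 v1=4 v2=-1 v3=-4; positions = 0 5 9 12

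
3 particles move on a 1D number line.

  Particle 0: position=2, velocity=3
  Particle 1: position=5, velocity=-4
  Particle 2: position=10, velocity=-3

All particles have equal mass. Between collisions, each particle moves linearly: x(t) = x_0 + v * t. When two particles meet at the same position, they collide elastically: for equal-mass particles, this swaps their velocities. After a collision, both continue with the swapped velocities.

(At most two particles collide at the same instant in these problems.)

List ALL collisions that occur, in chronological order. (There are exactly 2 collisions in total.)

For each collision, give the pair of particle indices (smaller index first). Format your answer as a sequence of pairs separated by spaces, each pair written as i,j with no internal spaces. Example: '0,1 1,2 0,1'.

Answer: 0,1 1,2

Derivation:
Collision at t=3/7: particles 0 and 1 swap velocities; positions: p0=23/7 p1=23/7 p2=61/7; velocities now: v0=-4 v1=3 v2=-3
Collision at t=4/3: particles 1 and 2 swap velocities; positions: p0=-1/3 p1=6 p2=6; velocities now: v0=-4 v1=-3 v2=3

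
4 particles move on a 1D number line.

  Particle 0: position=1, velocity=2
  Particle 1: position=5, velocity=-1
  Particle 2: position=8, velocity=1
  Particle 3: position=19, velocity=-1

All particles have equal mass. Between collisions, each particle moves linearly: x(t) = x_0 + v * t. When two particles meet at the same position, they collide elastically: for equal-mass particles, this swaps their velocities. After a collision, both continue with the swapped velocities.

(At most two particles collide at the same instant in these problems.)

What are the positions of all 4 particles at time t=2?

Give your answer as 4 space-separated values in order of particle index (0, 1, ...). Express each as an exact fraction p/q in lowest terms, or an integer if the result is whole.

Collision at t=4/3: particles 0 and 1 swap velocities; positions: p0=11/3 p1=11/3 p2=28/3 p3=53/3; velocities now: v0=-1 v1=2 v2=1 v3=-1
Advance to t=2 (no further collisions before then); velocities: v0=-1 v1=2 v2=1 v3=-1; positions = 3 5 10 17

Answer: 3 5 10 17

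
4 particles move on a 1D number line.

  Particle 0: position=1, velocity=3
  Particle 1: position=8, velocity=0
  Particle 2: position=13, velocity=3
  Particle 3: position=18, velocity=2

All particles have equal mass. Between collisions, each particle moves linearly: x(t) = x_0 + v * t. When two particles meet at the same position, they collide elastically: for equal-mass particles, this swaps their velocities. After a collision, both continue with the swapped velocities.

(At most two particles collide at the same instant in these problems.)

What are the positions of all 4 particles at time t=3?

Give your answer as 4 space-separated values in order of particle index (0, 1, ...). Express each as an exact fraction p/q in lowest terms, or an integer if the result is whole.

Answer: 8 10 22 24

Derivation:
Collision at t=7/3: particles 0 and 1 swap velocities; positions: p0=8 p1=8 p2=20 p3=68/3; velocities now: v0=0 v1=3 v2=3 v3=2
Advance to t=3 (no further collisions before then); velocities: v0=0 v1=3 v2=3 v3=2; positions = 8 10 22 24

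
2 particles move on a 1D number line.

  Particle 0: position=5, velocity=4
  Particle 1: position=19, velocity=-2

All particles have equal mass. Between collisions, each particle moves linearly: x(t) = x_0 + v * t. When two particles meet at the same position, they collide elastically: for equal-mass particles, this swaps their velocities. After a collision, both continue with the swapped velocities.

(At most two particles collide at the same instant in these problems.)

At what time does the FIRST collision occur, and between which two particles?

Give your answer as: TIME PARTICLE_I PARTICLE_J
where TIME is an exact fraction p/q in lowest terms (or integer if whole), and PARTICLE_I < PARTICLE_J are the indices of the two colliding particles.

Answer: 7/3 0 1

Derivation:
Pair (0,1): pos 5,19 vel 4,-2 -> gap=14, closing at 6/unit, collide at t=7/3
Earliest collision: t=7/3 between 0 and 1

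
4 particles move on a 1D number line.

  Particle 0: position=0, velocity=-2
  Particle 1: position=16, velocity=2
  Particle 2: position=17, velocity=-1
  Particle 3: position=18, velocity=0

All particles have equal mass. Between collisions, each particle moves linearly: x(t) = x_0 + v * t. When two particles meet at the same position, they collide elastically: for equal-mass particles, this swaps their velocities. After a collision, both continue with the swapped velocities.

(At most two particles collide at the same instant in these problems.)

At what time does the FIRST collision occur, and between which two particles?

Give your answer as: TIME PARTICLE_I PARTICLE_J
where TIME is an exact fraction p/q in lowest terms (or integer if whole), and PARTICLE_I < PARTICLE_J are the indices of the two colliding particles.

Answer: 1/3 1 2

Derivation:
Pair (0,1): pos 0,16 vel -2,2 -> not approaching (rel speed -4 <= 0)
Pair (1,2): pos 16,17 vel 2,-1 -> gap=1, closing at 3/unit, collide at t=1/3
Pair (2,3): pos 17,18 vel -1,0 -> not approaching (rel speed -1 <= 0)
Earliest collision: t=1/3 between 1 and 2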